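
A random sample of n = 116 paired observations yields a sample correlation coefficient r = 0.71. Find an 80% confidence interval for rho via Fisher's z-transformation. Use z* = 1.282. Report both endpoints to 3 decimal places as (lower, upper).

z_r = atanh(0.71) = 0.887184;  SE = 1/√(n−3) = 1/√113 = 0.094072
z-limits: 0.887184 ± 1.282·0.094072 = 0.887184 ± 0.120600 = [0.766584, 1.007784]
ρ-limits: (tanh 0.766584, tanh 1.007784) = (0.645, 0.765)

(0.645, 0.765)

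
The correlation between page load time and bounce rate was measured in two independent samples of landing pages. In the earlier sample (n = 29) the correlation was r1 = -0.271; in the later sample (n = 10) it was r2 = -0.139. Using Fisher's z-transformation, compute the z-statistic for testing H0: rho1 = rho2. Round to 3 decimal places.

-0.324

Fisher z-transforms: z1 = atanh(-0.271) = -0.277943, z2 = atanh(-0.139) = -0.139906; difference d = -0.138037
Var(d) = 1/26 + 1/7 = 0.0384615 + 0.1428571 = 0.1813186
z = d/√Var(d) = -0.138037 / √0.1813186 = -0.138037 / 0.425815 = -0.324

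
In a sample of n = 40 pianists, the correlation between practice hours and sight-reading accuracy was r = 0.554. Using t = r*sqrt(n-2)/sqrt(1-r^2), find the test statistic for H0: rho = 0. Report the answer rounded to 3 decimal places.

4.102

t = r·√(n−2) / √(1−r²) with r = 0.554, n = 40
  = 0.554·√38 / √(1 − 0.306916)
  = 0.554·6.164414 / 0.832517
  = 3.415085 / 0.832517 = 4.102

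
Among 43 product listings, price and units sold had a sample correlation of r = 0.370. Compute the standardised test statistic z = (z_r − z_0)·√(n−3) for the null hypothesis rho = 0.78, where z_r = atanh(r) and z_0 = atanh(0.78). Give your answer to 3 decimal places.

-4.155

Fisher z: atanh(0.370) = 0.388423, atanh(0.78) = 1.045371
z = (z_r − z_0)·√(n−3) = (0.388423 − 1.045371)·√40 = -0.656948 · 6.324555 = -4.155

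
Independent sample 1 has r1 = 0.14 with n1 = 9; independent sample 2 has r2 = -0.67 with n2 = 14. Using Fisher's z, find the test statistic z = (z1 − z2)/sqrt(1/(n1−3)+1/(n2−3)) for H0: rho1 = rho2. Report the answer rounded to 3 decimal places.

z1 = atanh(0.14) = 0.140926,  z2 = atanh(-0.67) = -0.810743
SE = √(1/(n1−3) + 1/(n2−3)) = √(1/6 + 1/11) = √(0.1666667 + 0.0909091) = √0.2575758 = 0.507519
z = (z1 − z2)/SE = (0.140926 − (-0.810743)) / 0.507519 = 0.951669 / 0.507519 = 1.875

1.875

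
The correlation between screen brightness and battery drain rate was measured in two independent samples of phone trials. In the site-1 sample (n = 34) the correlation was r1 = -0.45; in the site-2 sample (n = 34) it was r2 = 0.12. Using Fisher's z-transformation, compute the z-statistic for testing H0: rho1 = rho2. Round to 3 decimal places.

z1 = atanh(-0.45) = -0.484700,  z2 = atanh(0.12) = 0.120581
SE = √(1/(n1−3) + 1/(n2−3)) = √(1/31 + 1/31) = √(0.0322581 + 0.0322581) = √0.0645162 = 0.254000
z = (z1 − z2)/SE = (-0.484700 − 0.120581) / 0.254000 = -0.605281 / 0.254000 = -2.383

-2.383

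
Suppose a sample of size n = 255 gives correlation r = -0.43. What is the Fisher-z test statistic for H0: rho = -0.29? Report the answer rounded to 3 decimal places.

-2.561

z_r = atanh(-0.43) = -0.459897,  z_0 = atanh(-0.29) = -0.298566
SE = 1/√(n−3) = 1/√252 = 0.062994
z = (z_r − z_0)/SE = (-0.459897 − (-0.298566)) / 0.062994 = -0.161331 / 0.062994 = -2.561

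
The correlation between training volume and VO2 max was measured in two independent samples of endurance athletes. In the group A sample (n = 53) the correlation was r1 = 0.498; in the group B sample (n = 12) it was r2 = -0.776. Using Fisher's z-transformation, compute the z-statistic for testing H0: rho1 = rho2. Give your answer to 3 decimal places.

Fisher z-transforms: z1 = atanh(0.498) = 0.546643, z2 = atanh(-0.776) = -1.035236; difference d = 1.581879
Var(d) = 1/50 + 1/9 = 0.0200000 + 0.1111111 = 0.1311111
z = d/√Var(d) = 1.581879 / √0.1311111 = 1.581879 / 0.362093 = 4.369

4.369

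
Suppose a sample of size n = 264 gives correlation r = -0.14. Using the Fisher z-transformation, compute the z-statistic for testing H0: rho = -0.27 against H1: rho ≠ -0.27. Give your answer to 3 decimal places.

2.196

z_r = atanh(-0.14) = -0.140926,  z_0 = atanh(-0.27) = -0.276864
SE = 1/√(n−3) = 1/√261 = 0.061898
z = (z_r − z_0)/SE = (-0.140926 − (-0.276864)) / 0.061898 = 0.135938 / 0.061898 = 2.196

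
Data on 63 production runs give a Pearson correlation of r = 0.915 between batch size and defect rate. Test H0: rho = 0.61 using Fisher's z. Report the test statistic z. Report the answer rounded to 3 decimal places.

6.572

Fisher z: atanh(0.915) = 1.557411, atanh(0.61) = 0.708921
z = (z_r − z_0)·√(n−3) = (1.557411 − 0.708921)·√60 = 0.848490 · 7.745967 = 6.572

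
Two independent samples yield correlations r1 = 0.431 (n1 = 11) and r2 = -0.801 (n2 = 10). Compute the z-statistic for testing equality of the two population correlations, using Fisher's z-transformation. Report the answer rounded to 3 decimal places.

Fisher z-transforms: z1 = atanh(0.431) = 0.461124, z2 = atanh(-0.801) = -1.101396; difference d = 1.562520
Var(d) = 1/8 + 1/7 = 0.1250000 + 0.1428571 = 0.2678571
z = d/√Var(d) = 1.562520 / √0.2678571 = 1.562520 / 0.517549 = 3.019

3.019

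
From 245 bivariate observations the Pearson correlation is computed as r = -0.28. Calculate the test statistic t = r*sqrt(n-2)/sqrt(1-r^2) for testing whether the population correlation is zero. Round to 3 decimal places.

t = r·√(n−2) / √(1−r²) with r = -0.28, n = 245
  = -0.28·√243 / √(1 − 0.0784)
  = -0.28·15.588457 / 0.960000
  = -4.364768 / 0.960000 = -4.547

-4.547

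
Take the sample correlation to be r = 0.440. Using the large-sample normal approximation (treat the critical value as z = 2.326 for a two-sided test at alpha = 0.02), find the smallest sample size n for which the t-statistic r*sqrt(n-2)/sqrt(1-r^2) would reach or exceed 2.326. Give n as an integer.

Need r·√(n−2)/√(1−r²) ≥ 2.326
√(n−2) ≥ 2.326·√(1−0.193600) / 0.440 = 2.326·0.897998 / 0.440 = 4.7471
n−2 ≥ 22.5350  ⇒  n ≥ 24.5350
Smallest integer n = 25

25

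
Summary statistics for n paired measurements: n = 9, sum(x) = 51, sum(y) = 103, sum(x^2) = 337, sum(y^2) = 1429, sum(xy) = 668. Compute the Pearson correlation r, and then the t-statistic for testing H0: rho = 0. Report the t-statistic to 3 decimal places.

3.188

S_xy = nΣxy − ΣxΣy = 9·668 − 51·103 = 6012 − 5253 = 759
S_xx = nΣx² − (Σx)² = 9·337 − 51² = 3033 − 2601 = 432
S_yy = nΣy² − (Σy)² = 9·1429 − 103² = 12861 − 10609 = 2252
r = S_xy / √(S_xx·S_yy) = 759 / √(432·2252) = 759 / √972864 = 759 / 986.3387 = 0.7695
t = r·√(n−2)/√(1−r²) = 0.7695·√7 / √(1−0.592130) = 2.035906 / 0.638647 = 3.188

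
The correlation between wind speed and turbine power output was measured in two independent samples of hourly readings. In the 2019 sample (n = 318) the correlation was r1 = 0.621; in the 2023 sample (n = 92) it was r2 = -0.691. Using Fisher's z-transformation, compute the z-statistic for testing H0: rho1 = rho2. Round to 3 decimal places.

Fisher z-transforms: z1 = atanh(0.621) = 0.726631, z2 = atanh(-0.691) = -0.849867; difference d = 1.576498
Var(d) = 1/315 + 1/89 = 0.0031746 + 0.0112360 = 0.0144106
z = d/√Var(d) = 1.576498 / √0.0144106 = 1.576498 / 0.120044 = 13.133

13.133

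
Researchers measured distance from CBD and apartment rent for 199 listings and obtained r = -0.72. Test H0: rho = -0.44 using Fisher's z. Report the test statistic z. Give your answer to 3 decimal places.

Fisher z: atanh(-0.72) = -0.907645, atanh(-0.44) = -0.472231
z = (z_r − z_0)·√(n−3) = (-0.907645 − (-0.472231))·√196 = -0.435414 · 14.000000 = -6.096

-6.096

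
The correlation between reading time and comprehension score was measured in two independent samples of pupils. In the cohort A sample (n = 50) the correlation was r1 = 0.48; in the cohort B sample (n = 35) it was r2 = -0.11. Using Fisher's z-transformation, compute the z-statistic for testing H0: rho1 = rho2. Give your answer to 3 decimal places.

z1 = atanh(0.48) = 0.522984,  z2 = atanh(-0.11) = -0.110447
SE = √(1/(n1−3) + 1/(n2−3)) = √(1/47 + 1/32) = √(0.0212766 + 0.0312500) = √0.0525266 = 0.229187
z = (z1 − z2)/SE = (0.522984 − (-0.110447)) / 0.229187 = 0.633431 / 0.229187 = 2.764

2.764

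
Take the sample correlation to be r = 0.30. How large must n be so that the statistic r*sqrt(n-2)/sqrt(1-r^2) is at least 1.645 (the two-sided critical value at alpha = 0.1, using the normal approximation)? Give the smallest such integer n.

30

Need r·√(n−2)/√(1−r²) ≥ 1.645
√(n−2) ≥ 1.645·√(1−0.0900) / 0.30 = 1.645·0.953939 / 0.30 = 5.2308
n−2 ≥ 27.3613  ⇒  n ≥ 29.3613
Smallest integer n = 30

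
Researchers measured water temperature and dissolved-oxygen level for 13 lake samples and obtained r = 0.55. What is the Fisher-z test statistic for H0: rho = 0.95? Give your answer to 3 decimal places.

-3.837

Fisher z: atanh(0.55) = 0.618381, atanh(0.95) = 1.831781
z = (z_r − z_0)·√(n−3) = (0.618381 − 1.831781)·√10 = -1.213400 · 3.162278 = -3.837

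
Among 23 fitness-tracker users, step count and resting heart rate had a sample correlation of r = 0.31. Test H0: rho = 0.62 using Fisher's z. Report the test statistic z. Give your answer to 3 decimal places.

-1.809

Fisher z: atanh(0.31) = 0.320545, atanh(0.62) = 0.725005
z = (z_r − z_0)·√(n−3) = (0.320545 − 0.725005)·√20 = -0.404460 · 4.472136 = -1.809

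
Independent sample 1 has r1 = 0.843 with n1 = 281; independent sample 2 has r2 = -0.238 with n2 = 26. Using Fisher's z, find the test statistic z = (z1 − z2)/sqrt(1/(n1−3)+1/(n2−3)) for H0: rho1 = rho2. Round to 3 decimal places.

Fisher z-transforms: z1 = atanh(0.843) = 1.231452, z2 = atanh(-0.238) = -0.242653; difference d = 1.474105
Var(d) = 1/278 + 1/23 = 0.0035971 + 0.0434783 = 0.0470754
z = d/√Var(d) = 1.474105 / √0.0470754 = 1.474105 / 0.216969 = 6.794

6.794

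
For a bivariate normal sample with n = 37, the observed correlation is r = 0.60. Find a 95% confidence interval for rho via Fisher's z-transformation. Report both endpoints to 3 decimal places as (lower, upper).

Fisher z: z_r = atanh(r) = ½·ln((1+0.60)/(1−0.60)) = 0.693147
SE(z) = 1/√(n−3) = 1/√34 = 0.171499
95% ⇒ z* = 1.960; margin = 1.960·0.171499 = 0.336138
CI on z-scale: (0.357009, 1.029285)
Back-transform: tanh(0.357009) = 0.342577, tanh(1.029285) = 0.773621

(0.343, 0.774)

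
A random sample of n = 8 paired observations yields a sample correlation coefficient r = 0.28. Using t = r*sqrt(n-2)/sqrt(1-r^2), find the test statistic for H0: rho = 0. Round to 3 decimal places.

1 − r² = 1 − 0.0784 = 0.9216;  √(1−r²) = 0.960000
√(n−2) = √6 = 2.449490
t = r·√(n−2)/√(1−r²) = 0.28 · 2.449490 / 0.960000 = 0.714

0.714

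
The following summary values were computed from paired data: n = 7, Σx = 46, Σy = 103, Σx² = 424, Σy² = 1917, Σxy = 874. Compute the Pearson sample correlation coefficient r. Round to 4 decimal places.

S_xy = nΣxy − ΣxΣy = 7·874 − 46·103 = 6118 − 4738 = 1380
S_xx = nΣx² − (Σx)² = 7·424 − 46² = 2968 − 2116 = 852
S_yy = nΣy² − (Σy)² = 7·1917 − 103² = 13419 − 10609 = 2810
r = S_xy / √(S_xx·S_yy) = 1380 / √(852·2810) = 1380 / √2394120 = 1380 / 1547.2944 = 0.8919

0.8919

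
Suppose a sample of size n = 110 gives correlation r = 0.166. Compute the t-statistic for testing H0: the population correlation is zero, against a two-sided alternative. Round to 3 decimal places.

1 − r² = 1 − 0.027556 = 0.972444;  √(1−r²) = 0.986126
√(n−2) = √108 = 10.392305
t = r·√(n−2)/√(1−r²) = 0.166 · 10.392305 / 0.986126 = 1.749

1.749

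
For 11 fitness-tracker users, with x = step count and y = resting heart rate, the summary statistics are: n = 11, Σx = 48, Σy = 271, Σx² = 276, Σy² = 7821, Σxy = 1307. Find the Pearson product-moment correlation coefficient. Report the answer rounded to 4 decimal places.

0.4510

Numerator: nΣxy − (Σx)(Σy) = 11·1307 − (48)(271) = 1369
Denominator: √[(nΣx²−(Σx)²)(nΣy²−(Σy)²)]
  nΣx²−(Σx)² = 11·276 − 2304 = 732;  nΣy²−(Σy)² = 11·7821 − 73441 = 12590
  √(732·12590) = √9215880 = 3035.7668
r = 1369 / 3035.7668 = 0.4510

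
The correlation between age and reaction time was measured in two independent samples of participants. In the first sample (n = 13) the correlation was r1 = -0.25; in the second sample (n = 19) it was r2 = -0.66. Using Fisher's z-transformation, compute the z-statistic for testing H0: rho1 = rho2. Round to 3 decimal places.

1.333

z1 = atanh(-0.25) = -0.255413,  z2 = atanh(-0.66) = -0.792814
SE = √(1/(n1−3) + 1/(n2−3)) = √(1/10 + 1/16) = √(0.1000000 + 0.0625000) = √0.1625000 = 0.403113
z = (z1 − z2)/SE = (-0.255413 − (-0.792814)) / 0.403113 = 0.537401 / 0.403113 = 1.333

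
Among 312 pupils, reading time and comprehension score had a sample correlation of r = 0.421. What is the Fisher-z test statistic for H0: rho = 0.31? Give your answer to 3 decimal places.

z_r = atanh(0.421) = 0.448907,  z_0 = atanh(0.31) = 0.320545
SE = 1/√(n−3) = 1/√309 = 0.056888
z = (z_r − z_0)/SE = (0.448907 − 0.320545) / 0.056888 = 0.128362 / 0.056888 = 2.256

2.256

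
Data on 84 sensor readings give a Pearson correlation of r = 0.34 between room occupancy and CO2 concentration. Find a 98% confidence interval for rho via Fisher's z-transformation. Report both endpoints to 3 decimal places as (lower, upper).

z_r = atanh(0.34) = 0.354093;  SE = 1/√(n−3) = 1/√81 = 0.111111
z-limits: 0.354093 ± 2.326·0.111111 = 0.354093 ± 0.258444 = [0.095649, 0.612537]
ρ-limits: (tanh 0.095649, tanh 0.612537) = (0.095, 0.546)

(0.095, 0.546)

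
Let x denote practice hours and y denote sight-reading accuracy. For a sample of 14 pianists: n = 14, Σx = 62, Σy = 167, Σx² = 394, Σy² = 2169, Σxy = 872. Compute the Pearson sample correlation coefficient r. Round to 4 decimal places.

S_xy = nΣxy − ΣxΣy = 14·872 − 62·167 = 12208 − 10354 = 1854
S_xx = nΣx² − (Σx)² = 14·394 − 62² = 5516 − 3844 = 1672
S_yy = nΣy² − (Σy)² = 14·2169 − 167² = 30366 − 27889 = 2477
r = S_xy / √(S_xx·S_yy) = 1854 / √(1672·2477) = 1854 / √4141544 = 1854 / 2035.0784 = 0.9110

0.9110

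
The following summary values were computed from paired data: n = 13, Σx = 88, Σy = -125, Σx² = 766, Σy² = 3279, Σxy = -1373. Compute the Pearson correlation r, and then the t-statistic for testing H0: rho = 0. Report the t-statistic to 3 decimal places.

-6.331

Numerator: nΣxy − (Σx)(Σy) = 13·(-1373) − (88)(-125) = -6849
Denominator: √[(nΣx²−(Σx)²)(nΣy²−(Σy)²)]
  nΣx²−(Σx)² = 13·766 − 7744 = 2214;  nΣy²−(Σy)² = 13·3279 − 15625 = 27002
  √(2214·27002) = √59782428 = 7731.9097
r = -6849 / 7731.9097 = -0.8858
t = r·√(n−2)/√(1−r²) = -0.8858·√11 / √(1−0.784642) = -2.937866 / 0.464067 = -6.331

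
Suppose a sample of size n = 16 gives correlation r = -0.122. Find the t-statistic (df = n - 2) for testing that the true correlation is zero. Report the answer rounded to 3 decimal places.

1 − r² = 1 − 0.014884 = 0.985116;  √(1−r²) = 0.992530
√(n−2) = √14 = 3.741657
t = r·√(n−2)/√(1−r²) = -0.122 · 3.741657 / 0.992530 = -0.460

-0.460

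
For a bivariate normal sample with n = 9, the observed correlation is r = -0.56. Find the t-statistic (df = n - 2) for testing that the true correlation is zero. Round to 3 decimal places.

-1.788

t = r·√(n−2) / √(1−r²) with r = -0.56, n = 9
  = -0.56·√7 / √(1 − 0.3136)
  = -0.56·2.645751 / 0.828493
  = -1.481621 / 0.828493 = -1.788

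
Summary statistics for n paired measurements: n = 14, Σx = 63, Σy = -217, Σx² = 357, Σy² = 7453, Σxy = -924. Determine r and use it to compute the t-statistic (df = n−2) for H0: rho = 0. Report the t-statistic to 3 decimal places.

0.333

S_xy = nΣxy − ΣxΣy = 14·(-924) − 63·(-217) = -12936 − (-13671) = 735
S_xx = nΣx² − (Σx)² = 14·357 − 63² = 4998 − 3969 = 1029
S_yy = nΣy² − (Σy)² = 14·7453 − (-217)² = 104342 − 47089 = 57253
r = S_xy / √(S_xx·S_yy) = 735 / √(1029·57253) = 735 / √58913337 = 735 / 7675.5024 = 0.0958
t = r·√(n−2)/√(1−r²) = 0.0958·√12 / √(1−0.009178) = 0.331861 / 0.995400 = 0.333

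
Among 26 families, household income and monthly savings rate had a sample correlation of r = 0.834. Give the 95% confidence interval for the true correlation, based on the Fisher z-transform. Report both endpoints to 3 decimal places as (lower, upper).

(0.660, 0.923)

Fisher z: z_r = atanh(r) = ½·ln((1+0.834)/(1−0.834)) = 1.201133
SE(z) = 1/√(n−3) = 1/√23 = 0.208514
95% ⇒ z* = 1.960; margin = 1.960·0.208514 = 0.408687
CI on z-scale: (0.792446, 1.609820)
Back-transform: tanh(0.792446) = 0.659792, tanh(1.609820) = 0.923133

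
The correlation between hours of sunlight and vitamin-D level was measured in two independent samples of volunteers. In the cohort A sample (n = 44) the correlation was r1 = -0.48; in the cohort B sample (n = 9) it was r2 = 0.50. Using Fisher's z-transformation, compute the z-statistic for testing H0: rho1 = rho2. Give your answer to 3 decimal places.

-2.453

z1 = atanh(-0.48) = -0.522984,  z2 = atanh(0.50) = 0.549306
SE = √(1/(n1−3) + 1/(n2−3)) = √(1/41 + 1/6) = √(0.0243902 + 0.1666667) = √0.1910569 = 0.437101
z = (z1 − z2)/SE = (-0.522984 − 0.549306) / 0.437101 = -1.072290 / 0.437101 = -2.453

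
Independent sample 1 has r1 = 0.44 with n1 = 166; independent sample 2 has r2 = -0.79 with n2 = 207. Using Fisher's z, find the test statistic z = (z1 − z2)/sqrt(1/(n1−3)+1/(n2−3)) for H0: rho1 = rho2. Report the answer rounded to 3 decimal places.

z1 = atanh(0.44) = 0.472231,  z2 = atanh(-0.79) = -1.071432
SE = √(1/(n1−3) + 1/(n2−3)) = √(1/163 + 1/204) = √(0.0061350 + 0.0049020) = √0.0110370 = 0.105057
z = (z1 − z2)/SE = (0.472231 − (-1.071432)) / 0.105057 = 1.543663 / 0.105057 = 14.694

14.694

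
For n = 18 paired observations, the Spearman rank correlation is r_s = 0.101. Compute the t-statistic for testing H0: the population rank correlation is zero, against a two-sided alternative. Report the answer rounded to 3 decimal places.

0.406

1 − r_s² = 1 − 0.010201 = 0.989799;  √(1−r_s²) = 0.994886
√(n−2) = √16 = 4.000000
t = r_s·√(n−2)/√(1−r_s²) = 0.101 · 4.000000 / 0.994886 = 0.406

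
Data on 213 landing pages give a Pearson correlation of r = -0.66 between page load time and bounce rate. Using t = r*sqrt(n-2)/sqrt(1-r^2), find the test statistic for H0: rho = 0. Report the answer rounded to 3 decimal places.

-12.761

t = r·√(n−2) / √(1−r²) with r = -0.66, n = 213
  = -0.66·√211 / √(1 − 0.4356)
  = -0.66·14.525839 / 0.751266
  = -9.587054 / 0.751266 = -12.761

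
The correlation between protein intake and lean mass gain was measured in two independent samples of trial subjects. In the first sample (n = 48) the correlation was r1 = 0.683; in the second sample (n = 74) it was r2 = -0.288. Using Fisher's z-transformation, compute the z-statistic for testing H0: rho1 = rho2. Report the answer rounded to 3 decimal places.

Fisher z-transforms: z1 = atanh(0.683) = 0.834716, z2 = atanh(-0.288) = -0.296384; difference d = 1.131100
Var(d) = 1/45 + 1/71 = 0.0222222 + 0.0140845 = 0.0363067
z = d/√Var(d) = 1.131100 / √0.0363067 = 1.131100 / 0.190543 = 5.936

5.936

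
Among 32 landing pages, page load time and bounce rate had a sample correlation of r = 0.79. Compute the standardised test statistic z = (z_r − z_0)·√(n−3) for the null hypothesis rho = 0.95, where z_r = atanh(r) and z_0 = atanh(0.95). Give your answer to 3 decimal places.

-4.095

Fisher z: atanh(0.79) = 1.071432, atanh(0.95) = 1.831781
z = (z_r − z_0)·√(n−3) = (1.071432 − 1.831781)·√29 = -0.760349 · 5.385165 = -4.095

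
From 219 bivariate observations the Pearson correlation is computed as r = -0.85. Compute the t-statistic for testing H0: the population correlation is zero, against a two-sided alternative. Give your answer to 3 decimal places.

-23.769

t = r·√(n−2) / √(1−r²) with r = -0.85, n = 219
  = -0.85·√217 / √(1 − 0.7225)
  = -0.85·14.730920 / 0.526783
  = -12.521282 / 0.526783 = -23.769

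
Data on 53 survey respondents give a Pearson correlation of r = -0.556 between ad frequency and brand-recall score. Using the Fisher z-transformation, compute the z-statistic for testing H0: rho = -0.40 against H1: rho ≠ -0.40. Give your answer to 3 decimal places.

-1.438

z_r = atanh(-0.556) = -0.627025,  z_0 = atanh(-0.40) = -0.423649
SE = 1/√(n−3) = 1/√50 = 0.141421
z = (z_r − z_0)/SE = (-0.627025 − (-0.423649)) / 0.141421 = -0.203376 / 0.141421 = -1.438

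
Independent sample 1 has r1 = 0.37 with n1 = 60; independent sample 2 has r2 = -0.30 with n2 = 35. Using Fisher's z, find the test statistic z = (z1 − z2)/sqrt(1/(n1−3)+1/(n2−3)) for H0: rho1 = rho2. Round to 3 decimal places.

z1 = atanh(0.37) = 0.388423,  z2 = atanh(-0.30) = -0.309520
SE = √(1/(n1−3) + 1/(n2−3)) = √(1/57 + 1/32) = √(0.0175439 + 0.0312500) = √0.0487939 = 0.220893
z = (z1 − z2)/SE = (0.388423 − (-0.309520)) / 0.220893 = 0.697943 / 0.220893 = 3.160

3.160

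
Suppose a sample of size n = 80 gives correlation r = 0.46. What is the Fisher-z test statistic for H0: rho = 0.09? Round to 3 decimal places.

Fisher z: atanh(0.46) = 0.497311, atanh(0.09) = 0.090244
z = (z_r − z_0)·√(n−3) = (0.497311 − 0.090244)·√77 = 0.407067 · 8.774964 = 3.572

3.572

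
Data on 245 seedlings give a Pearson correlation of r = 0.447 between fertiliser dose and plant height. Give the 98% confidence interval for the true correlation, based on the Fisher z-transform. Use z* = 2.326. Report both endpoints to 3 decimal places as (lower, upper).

(0.320, 0.558)

Fisher z: z_r = atanh(r) = ½·ln((1+0.447)/(1−0.447)) = 0.480945
SE(z) = 1/√(n−3) = 1/√242 = 0.064282
98% ⇒ z* = 2.326; margin = 2.326·0.064282 = 0.149520
CI on z-scale: (0.331425, 0.630465)
Back-transform: tanh(0.331425) = 0.319801, tanh(0.630465) = 0.558372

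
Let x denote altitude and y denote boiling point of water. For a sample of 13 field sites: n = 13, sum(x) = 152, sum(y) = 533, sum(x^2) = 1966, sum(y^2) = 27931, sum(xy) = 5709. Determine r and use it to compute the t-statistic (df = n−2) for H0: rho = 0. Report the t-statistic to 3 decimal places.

S_xy = nΣxy − ΣxΣy = 13·5709 − 152·533 = 74217 − 81016 = -6799
S_xx = nΣx² − (Σx)² = 13·1966 − 152² = 25558 − 23104 = 2454
S_yy = nΣy² − (Σy)² = 13·27931 − 533² = 363103 − 284089 = 79014
r = S_xy / √(S_xx·S_yy) = -6799 / √(2454·79014) = -6799 / √193900356 = -6799 / 13924.8108 = -0.4883
t = r·√(n−2)/√(1−r²) = -0.4883·√11 / √(1−0.238437) = -1.619508 / 0.872676 = -1.856

-1.856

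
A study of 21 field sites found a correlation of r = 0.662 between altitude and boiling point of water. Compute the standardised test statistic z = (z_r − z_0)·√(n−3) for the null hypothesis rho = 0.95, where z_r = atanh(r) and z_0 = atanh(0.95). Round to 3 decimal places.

z_r = atanh(0.662) = 0.796366,  z_0 = atanh(0.95) = 1.831781
SE = 1/√(n−3) = 1/√18 = 0.235702
z = (z_r − z_0)/SE = (0.796366 − 1.831781) / 0.235702 = -1.035415 / 0.235702 = -4.393

-4.393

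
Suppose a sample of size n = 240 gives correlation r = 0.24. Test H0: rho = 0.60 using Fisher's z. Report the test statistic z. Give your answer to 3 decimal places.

z_r = atanh(0.24) = 0.244774,  z_0 = atanh(0.60) = 0.693147
SE = 1/√(n−3) = 1/√237 = 0.064957
z = (z_r − z_0)/SE = (0.244774 − 0.693147) / 0.064957 = -0.448373 / 0.064957 = -6.903

-6.903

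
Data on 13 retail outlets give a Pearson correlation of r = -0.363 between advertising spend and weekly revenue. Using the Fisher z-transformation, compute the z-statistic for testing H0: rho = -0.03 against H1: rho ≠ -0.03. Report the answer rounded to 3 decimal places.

Fisher z: atanh(-0.363) = -0.380337, atanh(-0.03) = -0.030009
z = (z_r − z_0)·√(n−3) = (-0.380337 − (-0.030009))·√10 = -0.350328 · 3.162278 = -1.108

-1.108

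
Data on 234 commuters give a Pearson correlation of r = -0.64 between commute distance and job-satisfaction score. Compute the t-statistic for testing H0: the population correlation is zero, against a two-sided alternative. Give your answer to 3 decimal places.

-12.687

t = r·√(n−2) / √(1−r²) with r = -0.64, n = 234
  = -0.64·√232 / √(1 − 0.4096)
  = -0.64·15.231546 / 0.768375
  = -9.748189 / 0.768375 = -12.687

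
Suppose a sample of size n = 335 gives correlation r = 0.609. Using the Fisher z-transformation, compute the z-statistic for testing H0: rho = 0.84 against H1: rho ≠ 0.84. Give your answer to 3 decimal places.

z_r = atanh(0.609) = 0.707330,  z_0 = atanh(0.84) = 1.221174
SE = 1/√(n−3) = 1/√332 = 0.054882
z = (z_r − z_0)/SE = (0.707330 − 1.221174) / 0.054882 = -0.513844 / 0.054882 = -9.363

-9.363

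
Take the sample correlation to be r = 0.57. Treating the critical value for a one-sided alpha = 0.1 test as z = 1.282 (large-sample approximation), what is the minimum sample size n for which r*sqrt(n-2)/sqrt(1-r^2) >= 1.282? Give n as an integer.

Need r·√(n−2)/√(1−r²) ≥ 1.282
√(n−2) ≥ 1.282·√(1−0.3249) / 0.57 = 1.282·0.821645 / 0.57 = 1.8480
n−2 ≥ 3.4151  ⇒  n ≥ 5.4151
Smallest integer n = 6

6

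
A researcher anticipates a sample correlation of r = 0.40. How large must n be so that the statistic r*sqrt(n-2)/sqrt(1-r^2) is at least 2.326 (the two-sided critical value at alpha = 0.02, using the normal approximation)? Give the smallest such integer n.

31

Need r·√(n−2)/√(1−r²) ≥ 2.326
√(n−2) ≥ 2.326·√(1−0.1600) / 0.40 = 2.326·0.916515 / 0.40 = 5.3295
n−2 ≥ 28.4036  ⇒  n ≥ 30.4036
Smallest integer n = 31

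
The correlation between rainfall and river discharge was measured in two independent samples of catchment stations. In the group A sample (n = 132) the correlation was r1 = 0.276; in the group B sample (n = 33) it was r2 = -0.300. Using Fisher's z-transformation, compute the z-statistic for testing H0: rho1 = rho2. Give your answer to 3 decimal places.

z1 = atanh(0.276) = 0.283347,  z2 = atanh(-0.300) = -0.309520
SE = √(1/(n1−3) + 1/(n2−3)) = √(1/129 + 1/30) = √(0.0077519 + 0.0333333) = √0.0410852 = 0.202695
z = (z1 − z2)/SE = (0.283347 − (-0.309520)) / 0.202695 = 0.592867 / 0.202695 = 2.925

2.925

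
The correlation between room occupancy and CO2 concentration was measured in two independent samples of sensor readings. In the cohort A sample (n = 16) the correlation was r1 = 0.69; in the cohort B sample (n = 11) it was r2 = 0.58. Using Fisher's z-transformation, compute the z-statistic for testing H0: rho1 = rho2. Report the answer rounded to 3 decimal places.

0.413

Fisher z-transforms: z1 = atanh(0.69) = 0.847956, z2 = atanh(0.58) = 0.662463; difference d = 0.185493
Var(d) = 1/13 + 1/8 = 0.0769231 + 0.1250000 = 0.2019231
z = d/√Var(d) = 0.185493 / √0.2019231 = 0.185493 / 0.449359 = 0.413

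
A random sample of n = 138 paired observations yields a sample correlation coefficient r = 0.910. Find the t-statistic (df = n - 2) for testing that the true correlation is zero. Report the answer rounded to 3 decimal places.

t = r·√(n−2) / √(1−r²) with r = 0.910, n = 138
  = 0.910·√136 / √(1 − 0.828100)
  = 0.910·11.661904 / 0.414608
  = 10.612333 / 0.414608 = 25.596

25.596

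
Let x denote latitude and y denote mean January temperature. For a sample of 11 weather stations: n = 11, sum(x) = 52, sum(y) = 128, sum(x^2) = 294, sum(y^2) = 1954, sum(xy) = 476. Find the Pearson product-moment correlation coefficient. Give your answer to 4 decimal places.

Numerator: nΣxy − (Σx)(Σy) = 11·476 − (52)(128) = -1420
Denominator: √[(nΣx²−(Σx)²)(nΣy²−(Σy)²)]
  nΣx²−(Σx)² = 11·294 − 2704 = 530;  nΣy²−(Σy)² = 11·1954 − 16384 = 5110
  √(530·5110) = √2708300 = 1645.6913
r = -1420 / 1645.6913 = -0.8629

-0.8629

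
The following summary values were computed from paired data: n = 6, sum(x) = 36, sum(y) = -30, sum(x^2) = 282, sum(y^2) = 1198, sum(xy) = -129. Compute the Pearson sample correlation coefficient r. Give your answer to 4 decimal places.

Numerator: nΣxy − (Σx)(Σy) = 6·(-129) − (36)(-30) = 306
Denominator: √[(nΣx²−(Σx)²)(nΣy²−(Σy)²)]
  nΣx²−(Σx)² = 6·282 − 1296 = 396;  nΣy²−(Σy)² = 6·1198 − 900 = 6288
  √(396·6288) = √2490048 = 1577.9886
r = 306 / 1577.9886 = 0.1939

0.1939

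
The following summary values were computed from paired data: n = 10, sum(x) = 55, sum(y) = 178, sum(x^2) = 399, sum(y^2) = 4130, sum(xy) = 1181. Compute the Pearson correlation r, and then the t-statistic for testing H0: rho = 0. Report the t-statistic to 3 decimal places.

2.506

Numerator: nΣxy − (Σx)(Σy) = 10·1181 − (55)(178) = 2020
Denominator: √[(nΣx²−(Σx)²)(nΣy²−(Σy)²)]
  nΣx²−(Σx)² = 10·399 − 3025 = 965;  nΣy²−(Σy)² = 10·4130 − 31684 = 9616
  √(965·9616) = √9279440 = 3046.2173
r = 2020 / 3046.2173 = 0.6631
t = r·√(n−2)/√(1−r²) = 0.6631·√8 / √(1−0.439702) = 1.875530 / 0.748531 = 2.506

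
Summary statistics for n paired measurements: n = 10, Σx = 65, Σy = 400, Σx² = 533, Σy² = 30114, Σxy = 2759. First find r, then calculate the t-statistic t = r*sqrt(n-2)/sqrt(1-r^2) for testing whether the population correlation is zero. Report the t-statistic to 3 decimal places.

Numerator: nΣxy − (Σx)(Σy) = 10·2759 − (65)(400) = 1590
Denominator: √[(nΣx²−(Σx)²)(nΣy²−(Σy)²)]
  nΣx²−(Σx)² = 10·533 − 4225 = 1105;  nΣy²−(Σy)² = 10·30114 − 160000 = 141140
  √(1105·141140) = √155959700 = 12488.3826
r = 1590 / 12488.3826 = 0.1273
t = r·√(n−2)/√(1−r²) = 0.1273·√8 / √(1−0.016205) = 0.360059 / 0.991864 = 0.363

0.363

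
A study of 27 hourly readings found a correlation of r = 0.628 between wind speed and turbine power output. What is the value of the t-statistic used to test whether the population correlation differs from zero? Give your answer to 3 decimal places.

1 − r² = 1 − 0.394384 = 0.605616;  √(1−r²) = 0.778213
√(n−2) = √25 = 5.000000
t = r·√(n−2)/√(1−r²) = 0.628 · 5.000000 / 0.778213 = 4.035

4.035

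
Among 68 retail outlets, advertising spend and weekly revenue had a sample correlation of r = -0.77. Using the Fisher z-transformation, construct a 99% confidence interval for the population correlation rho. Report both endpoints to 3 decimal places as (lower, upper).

Fisher z: z_r = atanh(r) = ½·ln((1+(-0.77))/(1−(-0.77))) = -1.020328
SE(z) = 1/√(n−3) = 1/√65 = 0.124035
99% ⇒ z* = 2.576; margin = 2.576·0.124035 = 0.319514
CI on z-scale: (-1.339842, -0.700814)
Back-transform: tanh(-1.339842) = -0.871634, tanh(-0.700814) = -0.604884

(-0.872, -0.605)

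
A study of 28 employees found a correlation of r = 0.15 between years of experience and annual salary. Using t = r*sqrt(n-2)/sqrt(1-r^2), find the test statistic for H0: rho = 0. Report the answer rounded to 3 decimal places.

0.774

1 − r² = 1 − 0.0225 = 0.9775;  √(1−r²) = 0.988686
√(n−2) = √26 = 5.099020
t = r·√(n−2)/√(1−r²) = 0.15 · 5.099020 / 0.988686 = 0.774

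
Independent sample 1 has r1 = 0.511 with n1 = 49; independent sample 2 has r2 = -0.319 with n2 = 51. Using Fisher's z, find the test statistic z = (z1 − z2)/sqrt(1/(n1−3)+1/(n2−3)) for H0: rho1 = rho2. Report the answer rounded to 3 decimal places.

Fisher z-transforms: z1 = atanh(0.511) = 0.564082, z2 = atanh(-0.319) = -0.330533; difference d = 0.894615
Var(d) = 1/46 + 1/48 = 0.0217391 + 0.0208333 = 0.0425724
z = d/√Var(d) = 0.894615 / √0.0425724 = 0.894615 / 0.206331 = 4.336

4.336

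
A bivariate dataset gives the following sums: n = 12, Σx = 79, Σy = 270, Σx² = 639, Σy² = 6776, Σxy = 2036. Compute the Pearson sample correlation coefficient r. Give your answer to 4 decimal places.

S_xy = nΣxy − ΣxΣy = 12·2036 − 79·270 = 24432 − 21330 = 3102
S_xx = nΣx² − (Σx)² = 12·639 − 79² = 7668 − 6241 = 1427
S_yy = nΣy² − (Σy)² = 12·6776 − 270² = 81312 − 72900 = 8412
r = S_xy / √(S_xx·S_yy) = 3102 / √(1427·8412) = 3102 / √12003924 = 3102 / 3464.6679 = 0.8953

0.8953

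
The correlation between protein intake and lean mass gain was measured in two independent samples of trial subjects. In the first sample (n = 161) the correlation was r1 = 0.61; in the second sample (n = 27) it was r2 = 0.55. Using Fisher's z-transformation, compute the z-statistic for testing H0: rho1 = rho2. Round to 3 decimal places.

Fisher z-transforms: z1 = atanh(0.61) = 0.708921, z2 = atanh(0.55) = 0.618381; difference d = 0.090540
Var(d) = 1/158 + 1/24 = 0.0063291 + 0.0416667 = 0.0479958
z = d/√Var(d) = 0.090540 / √0.0479958 = 0.090540 / 0.219079 = 0.413

0.413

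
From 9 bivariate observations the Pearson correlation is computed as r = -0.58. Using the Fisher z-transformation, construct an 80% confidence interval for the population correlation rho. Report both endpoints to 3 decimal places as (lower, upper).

(-0.829, -0.138)

z_r = atanh(-0.58) = -0.662463;  SE = 1/√(n−3) = 1/√6 = 0.408248
z-limits: -0.662463 ± 1.282·0.408248 = -0.662463 ± 0.523374 = [-1.185837, -0.139089]
ρ-limits: (tanh -1.185837, tanh -0.139089) = (-0.829, -0.138)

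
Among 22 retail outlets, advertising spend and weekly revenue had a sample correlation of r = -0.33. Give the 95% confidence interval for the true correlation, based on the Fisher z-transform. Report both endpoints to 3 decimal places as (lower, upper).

z_r = atanh(-0.33) = -0.342828;  SE = 1/√(n−3) = 1/√19 = 0.229416
z-limits: -0.342828 ± 1.960·0.229416 = -0.342828 ± 0.449655 = [-0.792483, 0.106827]
ρ-limits: (tanh -0.792483, tanh 0.106827) = (-0.660, 0.106)

(-0.660, 0.106)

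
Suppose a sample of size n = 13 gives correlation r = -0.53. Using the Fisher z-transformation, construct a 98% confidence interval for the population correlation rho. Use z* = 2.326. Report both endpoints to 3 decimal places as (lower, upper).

z_r = atanh(-0.53) = -0.590145;  SE = 1/√(n−3) = 1/√10 = 0.316228
z-limits: -0.590145 ± 2.326·0.316228 = -0.590145 ± 0.735546 = [-1.325691, 0.145401]
ρ-limits: (tanh -1.325691, tanh 0.145401) = (-0.868, 0.144)

(-0.868, 0.144)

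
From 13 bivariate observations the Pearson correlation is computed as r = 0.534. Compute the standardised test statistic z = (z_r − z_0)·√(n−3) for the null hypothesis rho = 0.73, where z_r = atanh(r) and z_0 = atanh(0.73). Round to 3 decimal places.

-1.053

Fisher z: atanh(0.534) = 0.595724, atanh(0.73) = 0.928727
z = (z_r − z_0)·√(n−3) = (0.595724 − 0.928727)·√10 = -0.333003 · 3.162278 = -1.053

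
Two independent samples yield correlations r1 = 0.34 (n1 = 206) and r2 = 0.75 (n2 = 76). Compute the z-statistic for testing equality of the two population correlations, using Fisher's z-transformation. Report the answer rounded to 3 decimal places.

-4.535

z1 = atanh(0.34) = 0.354093,  z2 = atanh(0.75) = 0.972955
SE = √(1/(n1−3) + 1/(n2−3)) = √(1/203 + 1/73) = √(0.0049261 + 0.0136986) = √0.0186247 = 0.136472
z = (z1 − z2)/SE = (0.354093 − 0.972955) / 0.136472 = -0.618862 / 0.136472 = -4.535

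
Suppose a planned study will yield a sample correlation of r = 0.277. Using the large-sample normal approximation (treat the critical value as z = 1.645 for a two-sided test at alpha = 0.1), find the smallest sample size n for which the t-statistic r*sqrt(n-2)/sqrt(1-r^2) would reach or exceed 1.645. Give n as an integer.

35

Need r·√(n−2)/√(1−r²) ≥ 1.645
√(n−2) ≥ 1.645·√(1−0.076729) / 0.277 = 1.645·0.960870 / 0.277 = 5.7062
n−2 ≥ 32.5607  ⇒  n ≥ 34.5607
Smallest integer n = 35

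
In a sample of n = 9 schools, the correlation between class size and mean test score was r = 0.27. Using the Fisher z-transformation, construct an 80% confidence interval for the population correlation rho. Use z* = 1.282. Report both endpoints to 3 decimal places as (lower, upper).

(-0.242, 0.664)

Fisher z: z_r = atanh(r) = ½·ln((1+0.27)/(1−0.27)) = 0.276864
SE(z) = 1/√(n−3) = 1/√6 = 0.408248
80% ⇒ z* = 1.282; margin = 1.282·0.408248 = 0.523374
CI on z-scale: (-0.246510, 0.800238)
Back-transform: tanh(-0.246510) = -0.241635, tanh(0.800238) = 0.664170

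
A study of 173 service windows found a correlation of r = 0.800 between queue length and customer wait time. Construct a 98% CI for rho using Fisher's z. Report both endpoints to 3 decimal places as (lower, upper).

Fisher z: z_r = atanh(r) = ½·ln((1+0.800)/(1−0.800)) = 1.098612
SE(z) = 1/√(n−3) = 1/√170 = 0.076696
98% ⇒ z* = 2.326; margin = 2.326·0.076696 = 0.178395
CI on z-scale: (0.920217, 1.277007)
Back-transform: tanh(0.920217) = 0.726000, tanh(1.277007) = 0.855685

(0.726, 0.856)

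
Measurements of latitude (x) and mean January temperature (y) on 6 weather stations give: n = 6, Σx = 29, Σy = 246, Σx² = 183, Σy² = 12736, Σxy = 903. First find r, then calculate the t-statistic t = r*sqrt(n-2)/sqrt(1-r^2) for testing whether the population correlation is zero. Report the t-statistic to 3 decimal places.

-3.212

Numerator: nΣxy − (Σx)(Σy) = 6·903 − (29)(246) = -1716
Denominator: √[(nΣx²−(Σx)²)(nΣy²−(Σy)²)]
  nΣx²−(Σx)² = 6·183 − 841 = 257;  nΣy²−(Σy)² = 6·12736 − 60516 = 15900
  √(257·15900) = √4086300 = 2021.4599
r = -1716 / 2021.4599 = -0.8489
t = r·√(n−2)/√(1−r²) = -0.8489·√4 / √(1−0.720631) = -1.697800 / 0.528554 = -3.212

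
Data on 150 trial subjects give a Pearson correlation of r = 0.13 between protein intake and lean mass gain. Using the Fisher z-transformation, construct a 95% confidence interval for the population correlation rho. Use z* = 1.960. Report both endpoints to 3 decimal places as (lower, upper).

z_r = atanh(0.13) = 0.130740;  SE = 1/√(n−3) = 1/√147 = 0.082479
z-limits: 0.130740 ± 1.960·0.082479 = 0.130740 ± 0.161659 = [-0.030919, 0.292399]
ρ-limits: (tanh -0.030919, tanh 0.292399) = (-0.031, 0.284)

(-0.031, 0.284)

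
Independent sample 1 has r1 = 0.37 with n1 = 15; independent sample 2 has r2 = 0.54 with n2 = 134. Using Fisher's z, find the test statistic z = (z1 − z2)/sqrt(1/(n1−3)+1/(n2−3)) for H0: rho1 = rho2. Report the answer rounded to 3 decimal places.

Fisher z-transforms: z1 = atanh(0.37) = 0.388423, z2 = atanh(0.54) = 0.604156; difference d = -0.215733
Var(d) = 1/12 + 1/131 = 0.0833333 + 0.0076336 = 0.0909669
z = d/√Var(d) = -0.215733 / √0.0909669 = -0.215733 / 0.301607 = -0.715

-0.715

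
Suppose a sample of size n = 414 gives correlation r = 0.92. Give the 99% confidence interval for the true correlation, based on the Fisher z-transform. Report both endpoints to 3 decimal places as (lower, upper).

(0.898, 0.937)

z_r = atanh(0.92) = 1.589027;  SE = 1/√(n−3) = 1/√411 = 0.049326
z-limits: 1.589027 ± 2.576·0.049326 = 1.589027 ± 0.127064 = [1.461963, 1.716091]
ρ-limits: (tanh 1.461963, tanh 1.716091) = (0.898, 0.937)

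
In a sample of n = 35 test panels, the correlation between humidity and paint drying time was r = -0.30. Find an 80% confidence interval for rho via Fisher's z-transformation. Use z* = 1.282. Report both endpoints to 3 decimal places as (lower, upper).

(-0.490, -0.083)

z_r = atanh(-0.30) = -0.309520;  SE = 1/√(n−3) = 1/√32 = 0.176777
z-limits: -0.309520 ± 1.282·0.176777 = -0.309520 ± 0.226628 = [-0.536148, -0.082892]
ρ-limits: (tanh -0.536148, tanh -0.082892) = (-0.490, -0.083)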